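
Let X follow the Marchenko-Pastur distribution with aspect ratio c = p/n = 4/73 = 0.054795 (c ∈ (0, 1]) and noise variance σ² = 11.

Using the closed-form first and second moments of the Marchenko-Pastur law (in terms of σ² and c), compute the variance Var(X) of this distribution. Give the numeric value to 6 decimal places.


Recall the MP moments m_1 = E[X] = σ² and m_2 = E[X²] = σ⁴ (1 + c).
m_1 = E[X] = σ² = 11, so m_1² = 121.
m_2 = E[X²] = σ⁴ (1 + c) = 121 · (1 + 0.054795) = 121 · 1.054795 = 127.630137.
(Note m_2 − m_1² simplifies to c · σ⁴ = 0.054795 · 121.)

Var(X) = m_2 − m_1² = 127.630137 − 121 = 6.630137.


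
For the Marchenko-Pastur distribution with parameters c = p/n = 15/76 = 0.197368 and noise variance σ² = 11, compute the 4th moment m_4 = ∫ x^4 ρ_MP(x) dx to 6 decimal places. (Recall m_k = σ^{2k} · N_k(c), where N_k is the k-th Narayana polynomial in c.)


E[X⁴] = σ⁸ (1 + 6c + 6c² + c³) (fourth MP moment). With σ² = 11 (so σ⁸ = 14641) and c = 15/76 = 0.197368: E[X⁴] = 14641 · (1 + 6·0.197368 + 6·(0.197368)² + (0.197368)³) = 14641 · 2.425625.

So E[X^4] = 35513.570289.


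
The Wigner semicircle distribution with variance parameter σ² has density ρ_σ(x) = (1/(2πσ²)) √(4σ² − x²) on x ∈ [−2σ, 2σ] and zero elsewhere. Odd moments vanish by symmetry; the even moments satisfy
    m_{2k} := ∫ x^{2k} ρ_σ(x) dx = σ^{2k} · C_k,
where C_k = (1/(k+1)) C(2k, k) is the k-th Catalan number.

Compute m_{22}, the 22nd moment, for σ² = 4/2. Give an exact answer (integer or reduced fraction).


By the scaled semicircle moment identity, m_{2k} = σ^{2k} · C_k with k = 11.
C_11 = (1/(k+1)) · C(2k, k) = (1/12) · C(22, 11) = (1/12) · 705432 = 58786.
σ^{2k} = (σ²)^k = (4/2)^11 = 2048.

Therefore m_{22} = σ^{22} · C_11 = 2048 · 58786 = 120393728.


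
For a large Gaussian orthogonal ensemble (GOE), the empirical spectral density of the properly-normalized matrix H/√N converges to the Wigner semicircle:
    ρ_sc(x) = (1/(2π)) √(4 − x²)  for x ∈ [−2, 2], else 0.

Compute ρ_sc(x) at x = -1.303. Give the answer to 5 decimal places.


ρ_sc(x) = (1/(2π)) √(4 − x²). With x = -1.303:
  4 − x² = 4 − (-1.303)² = 4 − 1.697809 = 2.302191.
  √(4 − x²) = 1.517297.
  1/(2π) = 0.159155.
  ρ_sc(-1.303) = 0.159155 · 1.517297 = 0.241485.

Rounded to 5 decimal places: ρ_sc(-1.303) ≈ 0.24149.


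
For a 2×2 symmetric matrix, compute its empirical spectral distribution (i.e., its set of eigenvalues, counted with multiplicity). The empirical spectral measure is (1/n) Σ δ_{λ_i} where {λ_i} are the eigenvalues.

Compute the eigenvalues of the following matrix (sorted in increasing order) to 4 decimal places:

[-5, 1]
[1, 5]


Since M is real symmetric, both eigenvalues are real; they are the roots of det(λI − M) = λ² − (tr M) λ + det M.
tr M = -5 + 5 = 0.
det M = (-5)·5 − 1² = -25 − 1 = -26.
Characteristic polynomial: λ² − 26 = 0.
Discriminant Δ = (tr M)² − 4·det M = 0 − (-104) = 104; √Δ = 10.198039.
λ = (tr M ± √Δ)/2 = (0 ± 10.198039)/2, giving (tr M − √Δ)/2 = -5.0990 and (tr M + √Δ)/2 = 5.0990.

Eigenvalues sorted in increasing order: [-5.0990, 5.0990].


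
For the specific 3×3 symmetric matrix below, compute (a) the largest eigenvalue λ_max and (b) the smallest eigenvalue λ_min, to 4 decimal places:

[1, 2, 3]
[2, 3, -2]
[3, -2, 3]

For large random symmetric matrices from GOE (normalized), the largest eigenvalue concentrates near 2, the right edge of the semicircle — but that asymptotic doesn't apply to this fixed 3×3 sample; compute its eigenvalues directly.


Since M is real symmetric, all three eigenvalues are real; they are the roots of det(λI − M) = λ³ − (tr M) λ² + s λ − det M, where s is the sum of the principal 2×2 minors.
tr M = 1 + 3 + 3 = 7.
s = (1·3 − 2²) + (1·3 − 3²) + (3·3 − (-2)²) = -1 + (-6) + 5 = -2.
det M (expand along row 1) = 1·5 − 2·12 + 3·(-13) = -58.
Characteristic polynomial: λ³ − 7λ² − 2λ + 58 = 0.
Substitute λ = y + (tr M)/3 = y + 2.333333 to remove the quadratic term: y³ + p·y + q = 0 with p = s − (tr M)²/3 = -18.333333 and q = −2(tr M)³/27 + (tr M)·s/3 − det M = 27.925926.
Three real roots ⇒ use the trigonometric (Viète) form: r = 2√(−p/3) = 4.944132, φ = arccos(3q/(p·r)) = arccos(-0.924267) = 2.749907 rad.
y_k = r·cos(φ/3 − 2πk/3) for k = 0, 1, 2 gives y = 3.008472, 1.893580, -4.902052.
λ_k = y_k + 2.333333 gives λ = 5.3418, 4.2269, -2.5687 (check: the sum is 7.0000 = tr M).

Hence λ_max = 5.3418 and λ_min = -2.5687.


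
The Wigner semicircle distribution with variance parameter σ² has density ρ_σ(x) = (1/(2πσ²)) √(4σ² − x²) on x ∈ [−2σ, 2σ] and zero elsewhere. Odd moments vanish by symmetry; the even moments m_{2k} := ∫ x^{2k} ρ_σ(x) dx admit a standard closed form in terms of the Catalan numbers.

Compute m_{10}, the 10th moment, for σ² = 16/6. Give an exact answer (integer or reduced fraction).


By the scaled semicircle moment identity, m_{2k} = σ^{2k} · C_k with k = 5.
C_5 = (1/(k+1)) · C(2k, k) = (1/6) · C(10, 5) = (1/6) · 252 = 42.
σ^{2k} = (σ²)^k = (16/6)^5 = 32768/243.

Therefore m_{10} = σ^{10} · C_5 = (32768/243) · 42 = 458752/81.


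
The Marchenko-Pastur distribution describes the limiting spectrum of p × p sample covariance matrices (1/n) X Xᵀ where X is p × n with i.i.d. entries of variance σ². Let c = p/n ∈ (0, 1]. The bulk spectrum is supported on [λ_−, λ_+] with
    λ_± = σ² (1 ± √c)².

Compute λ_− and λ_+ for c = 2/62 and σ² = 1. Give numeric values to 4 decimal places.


c = 2/62 = 0.032258; √c = 0.179605.
λ_− = σ² (1 − √c)² = 1 · (1 − 0.179605)² = 1 · (0.820395)² = 0.673047.
λ_+ = σ² (1 + √c)² = 1 · (1 + 0.179605)² = 1 · (1.179605)² = 1.391469.

Rounded to 4 decimal places: λ_− ≈ 0.6730, λ_+ ≈ 1.3915.


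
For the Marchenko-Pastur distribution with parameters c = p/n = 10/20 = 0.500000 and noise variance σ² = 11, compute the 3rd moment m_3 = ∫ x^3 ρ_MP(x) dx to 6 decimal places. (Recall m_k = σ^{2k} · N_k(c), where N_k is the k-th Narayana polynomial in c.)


E[X³] = σ⁶ (1 + 3c + c²) (third MP moment). With σ² = 11 (so σ⁶ = 1331) and c = 10/20 = 0.500000: E[X³] = 1331 · (1 + 3·0.500000 + (0.500000)²) = 1331 · 2.750000.

So E[X^3] = 3660.250000.


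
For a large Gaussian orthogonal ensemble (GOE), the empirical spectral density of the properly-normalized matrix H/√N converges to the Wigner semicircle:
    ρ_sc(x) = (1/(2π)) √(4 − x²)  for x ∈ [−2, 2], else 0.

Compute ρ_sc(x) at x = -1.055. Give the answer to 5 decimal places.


ρ_sc(x) = (1/(2π)) √(4 − x²). With x = -1.055:
  4 − x² = 4 − (-1.055)² = 4 − 1.113025 = 2.886975.
  √(4 − x²) = 1.699110.
  1/(2π) = 0.159155.
  ρ_sc(-1.055) = 0.159155 · 1.699110 = 0.270422.

Rounded to 5 decimal places: ρ_sc(-1.055) ≈ 0.27042.


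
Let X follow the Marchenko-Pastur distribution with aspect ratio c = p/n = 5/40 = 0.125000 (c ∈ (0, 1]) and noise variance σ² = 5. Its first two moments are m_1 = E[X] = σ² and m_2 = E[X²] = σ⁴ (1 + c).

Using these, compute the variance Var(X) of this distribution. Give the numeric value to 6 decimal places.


m_1 = E[X] = σ² = 5, so m_1² = 25.
m_2 = E[X²] = σ⁴ (1 + c) = 25 · (1 + 0.125000) = 25 · 1.125000 = 28.125000.
(Note m_2 − m_1² simplifies to c · σ⁴ = 0.125000 · 25.)

Var(X) = m_2 − m_1² = 28.125000 − 25 = 3.125000.


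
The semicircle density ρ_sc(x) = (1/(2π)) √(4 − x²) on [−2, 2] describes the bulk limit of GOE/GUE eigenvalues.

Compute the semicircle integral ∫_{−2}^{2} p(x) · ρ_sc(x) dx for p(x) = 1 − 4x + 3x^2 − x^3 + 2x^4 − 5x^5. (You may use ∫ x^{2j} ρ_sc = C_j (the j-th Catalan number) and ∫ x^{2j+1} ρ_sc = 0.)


Write p(x) = Σ a_i x^i, split into monomials and integrate each against ρ_sc separately.
Using ∫ x^{2j} ρ_sc = C_j = (1/(j+1)) C(2j, j) (Catalan numbers) and ∫ x^{2j+1} ρ_sc = 0 (odd monomials vanish by symmetry):
  i = 0 (even): a_0 · C_{0} = 1 · 1 = 1
  i = 1 (odd): ∫ x^1 ρ_sc = 0 (vanishes)
  i = 2 (even): a_2 · C_{1} = 3 · 1 = 3
  i = 3 (odd): ∫ x^3 ρ_sc = 0 (vanishes)
  i = 4 (even): a_4 · C_{2} = 2 · 2 = 4
  i = 5 (odd): ∫ x^5 ρ_sc = 0 (vanishes)

Summing the contributions: ∫_{−2}^{2} p(x) ρ_sc(x) dx = 1 + 3 + 4 = 8.


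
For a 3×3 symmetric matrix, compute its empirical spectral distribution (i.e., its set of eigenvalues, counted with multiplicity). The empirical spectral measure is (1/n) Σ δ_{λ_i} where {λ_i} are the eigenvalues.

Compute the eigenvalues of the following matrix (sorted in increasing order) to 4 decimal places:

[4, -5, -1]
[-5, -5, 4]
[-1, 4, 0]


Since M is real symmetric, all three eigenvalues are real; they are the roots of det(λI − M) = λ³ − (tr M) λ² + s λ − det M, where s is the sum of the principal 2×2 minors.
tr M = 4 + (-5) + 0 = -1.
s = (4·(-5) − (-5)²) + (4·0 − (-1)²) + ((-5)·0 − 4²) = -45 + (-1) + (-16) = -62.
det M (expand along row 1) = 4·(-16) − (-5)·4 + (-1)·(-25) = -19.
Characteristic polynomial: λ³ + λ² − 62λ + 19 = 0.
Substitute λ = y + (tr M)/3 = y − 0.333333 to remove the quadratic term: y³ + p·y + q = 0 with p = s − (tr M)²/3 = -62.333333 and q = −2(tr M)³/27 + (tr M)·s/3 − det M = 39.740741.
Three real roots ⇒ use the trigonometric (Viète) form: r = 2√(−p/3) = 9.116530, φ = arccos(3q/(p·r)) = arccos(-0.209801) = 1.782168 rad.
y_k = r·cos(φ/3 − 2πk/3) for k = 0, 1, 2 gives y = 7.554661, 0.641793, -8.196454.
λ_k = y_k − 0.333333 gives λ = 7.2213, 0.3085, -8.5298 (check: the sum is -1.0000 = tr M).

Eigenvalues sorted in increasing order: [-8.5298, 0.3085, 7.2213].


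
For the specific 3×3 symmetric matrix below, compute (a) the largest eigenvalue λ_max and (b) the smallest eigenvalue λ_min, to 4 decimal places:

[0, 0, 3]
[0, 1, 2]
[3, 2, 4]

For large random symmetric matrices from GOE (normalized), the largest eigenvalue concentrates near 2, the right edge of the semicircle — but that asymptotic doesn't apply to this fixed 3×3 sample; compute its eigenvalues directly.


Since M is real symmetric, all three eigenvalues are real; they are the roots of det(λI − M) = λ³ − (tr M) λ² + s λ − det M, where s is the sum of the principal 2×2 minors.
tr M = 0 + 1 + 4 = 5.
s = (0·1 − 0²) + (0·4 − 3²) + (1·4 − 2²) = 0 + (-9) + 0 = -9.
det M (expand along row 1) = 0·0 − 0·(-6) + 3·(-3) = -9.
Characteristic polynomial: λ³ − 5λ² − 9λ + 9 = 0.
Substitute λ = y + (tr M)/3 = y + 1.666667 to remove the quadratic term: y³ + p·y + q = 0 with p = s − (tr M)²/3 = -17.333333 and q = −2(tr M)³/27 + (tr M)·s/3 − det M = -15.259259.
Three real roots ⇒ use the trigonometric (Viète) form: r = 2√(−p/3) = 4.807402, φ = arccos(3q/(p·r)) = arccos(0.549367) = 0.989190 rad.
y_k = r·cos(φ/3 − 2πk/3) for k = 0, 1, 2 gives y = 4.548426, -0.926177, -3.622249.
λ_k = y_k + 1.666667 gives λ = 6.2151, 0.7405, -1.9556 (check: the sum is 5.0000 = tr M).

Hence λ_max = 6.2151 and λ_min = -1.9556.


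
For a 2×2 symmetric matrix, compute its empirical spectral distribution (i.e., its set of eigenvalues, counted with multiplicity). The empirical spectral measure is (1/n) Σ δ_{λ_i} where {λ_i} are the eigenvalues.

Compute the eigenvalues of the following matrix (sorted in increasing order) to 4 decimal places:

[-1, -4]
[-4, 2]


Since M is real symmetric, both eigenvalues are real; they are the roots of det(λI − M) = λ² − (tr M) λ + det M.
tr M = -1 + 2 = 1.
det M = (-1)·2 − (-4)² = -2 − 16 = -18.
Characteristic polynomial: λ² − λ − 18 = 0.
Discriminant Δ = (tr M)² − 4·det M = 1 − (-72) = 73; √Δ = 8.544004.
λ = (tr M ± √Δ)/2 = (1 ± 8.544004)/2, giving (tr M − √Δ)/2 = -3.7720 and (tr M + √Δ)/2 = 4.7720.

Eigenvalues sorted in increasing order: [-3.7720, 4.7720].


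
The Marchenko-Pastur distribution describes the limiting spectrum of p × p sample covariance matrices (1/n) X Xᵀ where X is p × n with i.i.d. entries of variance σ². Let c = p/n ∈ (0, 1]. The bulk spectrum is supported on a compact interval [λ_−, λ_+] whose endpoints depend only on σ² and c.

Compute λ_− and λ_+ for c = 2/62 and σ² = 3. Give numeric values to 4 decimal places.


c = 2/62 = 0.032258; √c = 0.179605.
λ_− = σ² (1 − √c)² = 3 · (1 − 0.179605)² = 3 · (0.820395)² = 2.019142.
λ_+ = σ² (1 + √c)² = 3 · (1 + 0.179605)² = 3 · (1.179605)² = 4.174406.

Rounded to 4 decimal places: λ_− ≈ 2.0191, λ_+ ≈ 4.1744.


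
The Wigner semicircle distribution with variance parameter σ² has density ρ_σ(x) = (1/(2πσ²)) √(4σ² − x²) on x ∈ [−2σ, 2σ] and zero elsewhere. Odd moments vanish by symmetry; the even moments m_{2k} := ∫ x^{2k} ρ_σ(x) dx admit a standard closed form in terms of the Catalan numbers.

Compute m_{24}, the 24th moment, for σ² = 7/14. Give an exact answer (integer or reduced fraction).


By the scaled semicircle moment identity, m_{2k} = σ^{2k} · C_k with k = 12.
C_12 = (1/(k+1)) · C(2k, k) = (1/13) · C(24, 12) = (1/13) · 2704156 = 208012.
σ^{2k} = (σ²)^k = (7/14)^12 = 1/4096.

Therefore m_{24} = σ^{24} · C_12 = (1/4096) · 208012 = 52003/1024.


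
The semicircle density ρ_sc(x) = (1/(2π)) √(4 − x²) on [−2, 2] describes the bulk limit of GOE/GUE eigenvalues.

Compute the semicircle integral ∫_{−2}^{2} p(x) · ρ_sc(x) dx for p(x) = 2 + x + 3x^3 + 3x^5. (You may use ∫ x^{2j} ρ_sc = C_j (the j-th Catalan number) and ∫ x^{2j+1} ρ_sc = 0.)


Write p(x) = Σ a_i x^i, split into monomials and integrate each against ρ_sc separately.
Using ∫ x^{2j} ρ_sc = C_j = (1/(j+1)) C(2j, j) (Catalan numbers) and ∫ x^{2j+1} ρ_sc = 0 (odd monomials vanish by symmetry):
  i = 0 (even): a_0 · C_{0} = 2 · 1 = 2
  i = 1 (odd): ∫ x^1 ρ_sc = 0 (vanishes)
  i = 3 (odd): ∫ x^3 ρ_sc = 0 (vanishes)
  i = 5 (odd): ∫ x^5 ρ_sc = 0 (vanishes)

Summing the contributions: ∫_{−2}^{2} p(x) ρ_sc(x) dx = 2.


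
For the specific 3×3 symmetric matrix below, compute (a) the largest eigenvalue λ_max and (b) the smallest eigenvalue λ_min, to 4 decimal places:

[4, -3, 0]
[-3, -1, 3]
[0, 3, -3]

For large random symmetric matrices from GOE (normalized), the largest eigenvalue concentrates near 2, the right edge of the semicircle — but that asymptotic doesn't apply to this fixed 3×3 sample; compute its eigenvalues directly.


Since M is real symmetric, all three eigenvalues are real; they are the roots of det(λI − M) = λ³ − (tr M) λ² + s λ − det M, where s is the sum of the principal 2×2 minors.
tr M = 4 + (-1) + (-3) = 0.
s = (4·(-1) − (-3)²) + (4·(-3) − 0²) + ((-1)·(-3) − 3²) = -13 + (-12) + (-6) = -31.
det M (expand along row 1) = 4·(-6) − (-3)·9 + 0·(-9) = 3.
Characteristic polynomial: λ³ − 31λ − 3 = 0.
Substitute λ = y + (tr M)/3 = y + 0.000000 to remove the quadratic term: y³ + p·y + q = 0 with p = s − (tr M)²/3 = -31.000000 and q = −2(tr M)³/27 + (tr M)·s/3 − det M = -3.000000.
Three real roots ⇒ use the trigonometric (Viète) form: r = 2√(−p/3) = 6.429101, φ = arccos(3q/(p·r)) = arccos(0.045158) = 1.525623 rad.
y_k = r·cos(φ/3 − 2πk/3) for k = 0, 1, 2 gives y = 5.615535, -0.096803, -5.518731.
λ_k = y_k + 0.000000 gives λ = 5.6155, -0.0968, -5.5187 (check: the sum is 0.0000 = tr M).

Hence λ_max = 5.6155 and λ_min = -5.5187.


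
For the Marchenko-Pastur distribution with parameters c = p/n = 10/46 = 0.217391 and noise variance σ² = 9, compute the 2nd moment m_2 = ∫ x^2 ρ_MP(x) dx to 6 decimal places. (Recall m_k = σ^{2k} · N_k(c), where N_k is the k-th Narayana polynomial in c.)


E[X²] = σ⁴ (1 + c) (second MP moment). With σ² = 9 (so σ⁴ = 81) and c = 10/46 = 0.217391: E[X²] = 81 · (1 + 0.217391) = 81 · 1.217391.

So E[X^2] = 98.608696.


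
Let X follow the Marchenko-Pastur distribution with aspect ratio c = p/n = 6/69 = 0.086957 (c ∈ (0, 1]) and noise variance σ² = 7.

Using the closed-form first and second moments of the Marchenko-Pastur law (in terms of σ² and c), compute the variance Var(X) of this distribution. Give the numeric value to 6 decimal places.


Recall the MP moments m_1 = E[X] = σ² and m_2 = E[X²] = σ⁴ (1 + c).
m_1 = E[X] = σ² = 7, so m_1² = 49.
m_2 = E[X²] = σ⁴ (1 + c) = 49 · (1 + 0.086957) = 49 · 1.086957 = 53.260870.
(Note m_2 − m_1² simplifies to c · σ⁴ = 0.086957 · 49.)

Var(X) = m_2 − m_1² = 53.260870 − 49 = 4.260870.


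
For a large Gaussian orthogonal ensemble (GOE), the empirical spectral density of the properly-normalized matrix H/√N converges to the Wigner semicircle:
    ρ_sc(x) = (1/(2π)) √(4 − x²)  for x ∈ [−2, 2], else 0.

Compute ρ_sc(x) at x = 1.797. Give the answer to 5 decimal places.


ρ_sc(x) = (1/(2π)) √(4 − x²). With x = 1.797:
  4 − x² = 4 − (1.797)² = 4 − 3.229209 = 0.770791.
  √(4 − x²) = 0.877947.
  1/(2π) = 0.159155.
  ρ_sc(1.797) = 0.159155 · 0.877947 = 0.139730.

Rounded to 5 decimal places: ρ_sc(1.797) ≈ 0.13973.


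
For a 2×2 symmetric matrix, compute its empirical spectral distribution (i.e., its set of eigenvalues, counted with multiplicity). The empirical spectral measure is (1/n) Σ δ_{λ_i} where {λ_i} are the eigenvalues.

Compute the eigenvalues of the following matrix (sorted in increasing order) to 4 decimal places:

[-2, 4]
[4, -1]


Since M is real symmetric, both eigenvalues are real; they are the roots of det(λI − M) = λ² − (tr M) λ + det M.
tr M = -2 + (-1) = -3.
det M = (-2)·(-1) − 4² = 2 − 16 = -14.
Characteristic polynomial: λ² + 3λ − 14 = 0.
Discriminant Δ = (tr M)² − 4·det M = 9 − (-56) = 65; √Δ = 8.062258.
λ = (tr M ± √Δ)/2 = (-3 ± 8.062258)/2, giving (tr M − √Δ)/2 = -5.5311 and (tr M + √Δ)/2 = 2.5311.

Eigenvalues sorted in increasing order: [-5.5311, 2.5311].


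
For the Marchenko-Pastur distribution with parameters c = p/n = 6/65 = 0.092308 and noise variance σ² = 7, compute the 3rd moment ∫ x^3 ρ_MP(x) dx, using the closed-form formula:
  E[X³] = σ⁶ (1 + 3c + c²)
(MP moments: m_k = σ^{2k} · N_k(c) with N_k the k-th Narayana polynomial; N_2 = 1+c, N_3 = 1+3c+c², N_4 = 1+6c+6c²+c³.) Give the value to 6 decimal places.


E[X³] = σ⁶ (1 + 3c + c²) (third MP moment). With σ² = 7 (so σ⁶ = 343) and c = 6/65 = 0.092308: E[X³] = 343 · (1 + 3·0.092308 + (0.092308)²) = 343 · 1.285444.

So E[X^3] = 440.907219.


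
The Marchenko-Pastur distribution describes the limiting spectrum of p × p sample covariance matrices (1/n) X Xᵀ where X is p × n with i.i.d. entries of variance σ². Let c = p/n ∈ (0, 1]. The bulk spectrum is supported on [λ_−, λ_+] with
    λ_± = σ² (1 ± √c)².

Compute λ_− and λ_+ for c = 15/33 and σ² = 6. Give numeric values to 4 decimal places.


c = 15/33 = 0.454545; √c = 0.674200.
λ_− = σ² (1 − √c)² = 6 · (1 − 0.674200)² = 6 · (0.325800)² = 0.636874.
λ_+ = σ² (1 + √c)² = 6 · (1 + 0.674200)² = 6 · (1.674200)² = 16.817671.

Rounded to 4 decimal places: λ_− ≈ 0.6369, λ_+ ≈ 16.8177.


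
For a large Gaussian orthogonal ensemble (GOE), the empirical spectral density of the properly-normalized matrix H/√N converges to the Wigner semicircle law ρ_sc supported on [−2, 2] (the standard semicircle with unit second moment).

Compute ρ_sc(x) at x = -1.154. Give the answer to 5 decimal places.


ρ_sc(x) = (1/(2π)) √(4 − x²). With x = -1.154:
  4 − x² = 4 − (-1.154)² = 4 − 1.331716 = 2.668284.
  √(4 − x²) = 1.633488.
  1/(2π) = 0.159155.
  ρ_sc(-1.154) = 0.159155 · 1.633488 = 0.259978.

Rounded to 5 decimal places: ρ_sc(-1.154) ≈ 0.25998.


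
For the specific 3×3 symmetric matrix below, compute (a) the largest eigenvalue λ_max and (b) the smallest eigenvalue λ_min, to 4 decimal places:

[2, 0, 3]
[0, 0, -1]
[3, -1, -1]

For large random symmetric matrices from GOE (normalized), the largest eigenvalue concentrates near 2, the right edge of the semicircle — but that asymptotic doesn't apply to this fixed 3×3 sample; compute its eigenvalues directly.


Since M is real symmetric, all three eigenvalues are real; they are the roots of det(λI − M) = λ³ − (tr M) λ² + s λ − det M, where s is the sum of the principal 2×2 minors.
tr M = 2 + 0 + (-1) = 1.
s = (2·0 − 0²) + (2·(-1) − 3²) + (0·(-1) − (-1)²) = 0 + (-11) + (-1) = -12.
det M (expand along row 1) = 2·(-1) − 0·3 + 3·0 = -2.
Characteristic polynomial: λ³ − λ² − 12λ + 2 = 0.
Substitute λ = y + (tr M)/3 = y + 0.333333 to remove the quadratic term: y³ + p·y + q = 0 with p = s − (tr M)²/3 = -12.333333 and q = −2(tr M)³/27 + (tr M)·s/3 − det M = -2.074074.
Three real roots ⇒ use the trigonometric (Viète) form: r = 2√(−p/3) = 4.055175, φ = arccos(3q/(p·r)) = arccos(0.124410) = 1.446063 rad.
y_k = r·cos(φ/3 − 2πk/3) for k = 0, 1, 2 gives y = 3.593128, -0.168556, -3.424571.
λ_k = y_k + 0.333333 gives λ = 3.9265, 0.1648, -3.0912 (check: the sum is 1.0000 = tr M).

Hence λ_max = 3.9265 and λ_min = -3.0912.


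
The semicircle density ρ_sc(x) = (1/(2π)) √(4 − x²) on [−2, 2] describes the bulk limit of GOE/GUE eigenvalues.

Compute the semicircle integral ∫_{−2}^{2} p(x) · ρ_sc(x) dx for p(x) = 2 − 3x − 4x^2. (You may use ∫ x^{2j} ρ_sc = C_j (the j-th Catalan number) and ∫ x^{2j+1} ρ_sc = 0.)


Write p(x) = Σ a_i x^i, split into monomials and integrate each against ρ_sc separately.
Using ∫ x^{2j} ρ_sc = C_j = (1/(j+1)) C(2j, j) (Catalan numbers) and ∫ x^{2j+1} ρ_sc = 0 (odd monomials vanish by symmetry):
  i = 0 (even): a_0 · C_{0} = 2 · 1 = 2
  i = 1 (odd): ∫ x^1 ρ_sc = 0 (vanishes)
  i = 2 (even): a_2 · C_{1} = -4 · 1 = -4

Summing the contributions: ∫_{−2}^{2} p(x) ρ_sc(x) dx = 2 + (-4) = -2.


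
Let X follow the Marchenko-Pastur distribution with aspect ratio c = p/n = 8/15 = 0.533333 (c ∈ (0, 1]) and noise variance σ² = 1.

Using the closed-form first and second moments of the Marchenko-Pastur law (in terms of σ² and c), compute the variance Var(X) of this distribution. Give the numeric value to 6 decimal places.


Recall the MP moments m_1 = E[X] = σ² and m_2 = E[X²] = σ⁴ (1 + c).
m_1 = E[X] = σ² = 1, so m_1² = 1.
m_2 = E[X²] = σ⁴ (1 + c) = 1 · (1 + 0.533333) = 1 · 1.533333 = 1.533333.
(Note m_2 − m_1² simplifies to c · σ⁴ = 0.533333 · 1.)

Var(X) = m_2 − m_1² = 1.533333 − 1 = 0.533333.


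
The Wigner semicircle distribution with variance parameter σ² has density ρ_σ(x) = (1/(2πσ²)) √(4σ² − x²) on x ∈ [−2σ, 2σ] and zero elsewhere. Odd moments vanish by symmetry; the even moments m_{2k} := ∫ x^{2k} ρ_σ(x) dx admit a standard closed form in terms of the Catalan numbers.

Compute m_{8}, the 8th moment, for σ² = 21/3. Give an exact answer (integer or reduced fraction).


By the scaled semicircle moment identity, m_{2k} = σ^{2k} · C_k with k = 4.
C_4 = (1/(k+1)) · C(2k, k) = (1/5) · C(8, 4) = (1/5) · 70 = 14.
σ^{2k} = (σ²)^k = (21/3)^4 = 2401.

Therefore m_{8} = σ^{8} · C_4 = 2401 · 14 = 33614.


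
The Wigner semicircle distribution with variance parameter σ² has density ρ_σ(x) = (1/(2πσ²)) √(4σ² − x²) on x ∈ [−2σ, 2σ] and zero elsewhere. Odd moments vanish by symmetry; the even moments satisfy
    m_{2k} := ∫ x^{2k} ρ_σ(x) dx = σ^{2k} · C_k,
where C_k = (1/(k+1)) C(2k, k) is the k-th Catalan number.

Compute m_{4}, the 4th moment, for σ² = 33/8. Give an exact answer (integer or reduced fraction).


By the scaled semicircle moment identity, m_{2k} = σ^{2k} · C_k with k = 2.
C_2 = (1/(k+1)) · C(2k, k) = (1/3) · C(4, 2) = (1/3) · 6 = 2.
σ^{2k} = (σ²)^k = (33/8)^2 = 1089/64.

Therefore m_{4} = σ^{4} · C_2 = (1089/64) · 2 = 1089/32.


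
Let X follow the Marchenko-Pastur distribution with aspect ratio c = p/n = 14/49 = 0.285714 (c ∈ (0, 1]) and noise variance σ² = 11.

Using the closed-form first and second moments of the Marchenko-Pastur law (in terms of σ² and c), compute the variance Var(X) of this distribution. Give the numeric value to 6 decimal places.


Recall the MP moments m_1 = E[X] = σ² and m_2 = E[X²] = σ⁴ (1 + c).
m_1 = E[X] = σ² = 11, so m_1² = 121.
m_2 = E[X²] = σ⁴ (1 + c) = 121 · (1 + 0.285714) = 121 · 1.285714 = 155.571429.
(Note m_2 − m_1² simplifies to c · σ⁴ = 0.285714 · 121.)

Var(X) = m_2 − m_1² = 155.571429 − 121 = 34.571429.


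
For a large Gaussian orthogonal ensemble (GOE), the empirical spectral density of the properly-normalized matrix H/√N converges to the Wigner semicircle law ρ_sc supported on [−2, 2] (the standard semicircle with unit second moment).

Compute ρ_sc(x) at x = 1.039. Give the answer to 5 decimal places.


ρ_sc(x) = (1/(2π)) √(4 − x²). With x = 1.039:
  4 − x² = 4 − (1.039)² = 4 − 1.079521 = 2.920479.
  √(4 − x²) = 1.708941.
  1/(2π) = 0.159155.
  ρ_sc(1.039) = 0.159155 · 1.708941 = 0.271986.

Rounded to 5 decimal places: ρ_sc(1.039) ≈ 0.27199.


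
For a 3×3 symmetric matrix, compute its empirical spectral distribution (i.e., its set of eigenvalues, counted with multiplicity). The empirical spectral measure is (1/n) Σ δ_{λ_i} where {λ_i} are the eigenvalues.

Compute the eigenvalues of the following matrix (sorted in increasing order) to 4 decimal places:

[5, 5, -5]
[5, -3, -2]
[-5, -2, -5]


Since M is real symmetric, all three eigenvalues are real; they are the roots of det(λI − M) = λ³ − (tr M) λ² + s λ − det M, where s is the sum of the principal 2×2 minors.
tr M = 5 + (-3) + (-5) = -3.
s = (5·(-3) − 5²) + (5·(-5) − (-5)²) + ((-3)·(-5) − (-2)²) = -40 + (-50) + 11 = -79.
det M (expand along row 1) = 5·11 − 5·(-35) + (-5)·(-25) = 355.
Characteristic polynomial: λ³ + 3λ² − 79λ − 355 = 0.
Substitute λ = y + (tr M)/3 = y − 1.000000 to remove the quadratic term: y³ + p·y + q = 0 with p = s − (tr M)²/3 = -82.000000 and q = −2(tr M)³/27 + (tr M)·s/3 − det M = -274.000000.
Three real roots ⇒ use the trigonometric (Viète) form: r = 2√(−p/3) = 10.456258, φ = arccos(3q/(p·r)) = arccos(0.958698) = 0.288409 rad.
y_k = r·cos(φ/3 − 2πk/3) for k = 0, 1, 2 gives y = 10.407976, -4.334777, -6.073199.
λ_k = y_k − 1.000000 gives λ = 9.4080, -5.3348, -7.0732 (check: the sum is -3.0000 = tr M).

Eigenvalues sorted in increasing order: [-7.0732, -5.3348, 9.4080].


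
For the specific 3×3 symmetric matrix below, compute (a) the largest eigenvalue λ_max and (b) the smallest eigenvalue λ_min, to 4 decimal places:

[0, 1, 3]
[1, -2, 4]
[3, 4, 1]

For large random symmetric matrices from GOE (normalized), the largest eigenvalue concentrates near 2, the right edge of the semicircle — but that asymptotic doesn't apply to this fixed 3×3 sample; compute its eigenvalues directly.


Since M is real symmetric, all three eigenvalues are real; they are the roots of det(λI − M) = λ³ − (tr M) λ² + s λ − det M, where s is the sum of the principal 2×2 minors.
tr M = 0 + (-2) + 1 = -1.
s = (0·(-2) − 1²) + (0·1 − 3²) + ((-2)·1 − 4²) = -1 + (-9) + (-18) = -28.
det M (expand along row 1) = 0·(-18) − 1·(-11) + 3·10 = 41.
Characteristic polynomial: λ³ + λ² − 28λ − 41 = 0.
Substitute λ = y + (tr M)/3 = y − 0.333333 to remove the quadratic term: y³ + p·y + q = 0 with p = s − (tr M)²/3 = -28.333333 and q = −2(tr M)³/27 + (tr M)·s/3 − det M = -31.592593.
Three real roots ⇒ use the trigonometric (Viète) form: r = 2√(−p/3) = 6.146363, φ = arccos(3q/(p·r)) = arccos(0.544240) = 0.995313 rad.
y_k = r·cos(φ/3 − 2πk/3) for k = 0, 1, 2 gives y = 5.811183, -1.171825, -4.639358.
λ_k = y_k − 0.333333 gives λ = 5.4778, -1.5052, -4.9727 (check: the sum is -1.0000 = tr M).

Hence λ_max = 5.4778 and λ_min = -4.9727.


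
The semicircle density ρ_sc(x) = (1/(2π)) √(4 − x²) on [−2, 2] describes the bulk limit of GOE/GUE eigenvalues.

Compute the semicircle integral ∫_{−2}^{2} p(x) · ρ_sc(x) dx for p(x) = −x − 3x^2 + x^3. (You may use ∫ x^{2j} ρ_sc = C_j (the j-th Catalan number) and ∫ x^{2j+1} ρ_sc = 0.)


Write p(x) = Σ a_i x^i, split into monomials and integrate each against ρ_sc separately.
Using ∫ x^{2j} ρ_sc = C_j = (1/(j+1)) C(2j, j) (Catalan numbers) and ∫ x^{2j+1} ρ_sc = 0 (odd monomials vanish by symmetry):
  i = 1 (odd): ∫ x^1 ρ_sc = 0 (vanishes)
  i = 2 (even): a_2 · C_{1} = -3 · 1 = -3
  i = 3 (odd): ∫ x^3 ρ_sc = 0 (vanishes)

Summing the contributions: ∫_{−2}^{2} p(x) ρ_sc(x) dx = -3.


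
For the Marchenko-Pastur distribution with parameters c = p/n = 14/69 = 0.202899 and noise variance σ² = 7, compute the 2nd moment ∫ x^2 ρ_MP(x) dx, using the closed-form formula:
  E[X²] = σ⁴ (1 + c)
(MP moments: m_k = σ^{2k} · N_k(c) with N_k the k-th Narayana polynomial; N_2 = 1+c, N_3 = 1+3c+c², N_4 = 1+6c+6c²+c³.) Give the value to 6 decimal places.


E[X²] = σ⁴ (1 + c) (second MP moment). With σ² = 7 (so σ⁴ = 49) and c = 14/69 = 0.202899: E[X²] = 49 · (1 + 0.202899) = 49 · 1.202899.

So E[X^2] = 58.942029.


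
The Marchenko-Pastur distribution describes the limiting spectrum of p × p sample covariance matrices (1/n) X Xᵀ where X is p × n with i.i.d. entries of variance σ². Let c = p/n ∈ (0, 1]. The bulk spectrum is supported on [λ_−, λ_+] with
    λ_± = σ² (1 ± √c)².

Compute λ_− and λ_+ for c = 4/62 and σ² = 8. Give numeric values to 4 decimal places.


c = 4/62 = 0.064516; √c = 0.254000.
λ_− = σ² (1 − √c)² = 8 · (1 − 0.254000)² = 8 · (0.746000)² = 4.452125.
λ_+ = σ² (1 + √c)² = 8 · (1 + 0.254000)² = 8 · (1.254000)² = 12.580133.

Rounded to 4 decimal places: λ_− ≈ 4.4521, λ_+ ≈ 12.5801.


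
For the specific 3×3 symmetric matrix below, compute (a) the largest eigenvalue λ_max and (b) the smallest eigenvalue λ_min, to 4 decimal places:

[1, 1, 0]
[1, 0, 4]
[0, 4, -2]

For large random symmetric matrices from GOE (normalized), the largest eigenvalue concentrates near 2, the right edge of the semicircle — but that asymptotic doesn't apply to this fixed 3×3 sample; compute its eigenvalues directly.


Since M is real symmetric, all three eigenvalues are real; they are the roots of det(λI − M) = λ³ − (tr M) λ² + s λ − det M, where s is the sum of the principal 2×2 minors.
tr M = 1 + 0 + (-2) = -1.
s = (1·0 − 1²) + (1·(-2) − 0²) + (0·(-2) − 4²) = -1 + (-2) + (-16) = -19.
det M (expand along row 1) = 1·(-16) − 1·(-2) + 0·4 = -14.
Characteristic polynomial: λ³ + λ² − 19λ + 14 = 0.
Substitute λ = y + (tr M)/3 = y − 0.333333 to remove the quadratic term: y³ + p·y + q = 0 with p = s − (tr M)²/3 = -19.333333 and q = −2(tr M)³/27 + (tr M)·s/3 − det M = 20.407407.
Three real roots ⇒ use the trigonometric (Viète) form: r = 2√(−p/3) = 5.077182, φ = arccos(3q/(p·r)) = arccos(-0.623706) = 2.244271 rad.
y_k = r·cos(φ/3 − 2πk/3) for k = 0, 1, 2 gives y = 3.721520, 1.130235, -4.851755.
λ_k = y_k − 0.333333 gives λ = 3.3882, 0.7969, -5.1851 (check: the sum is -1.0000 = tr M).

Hence λ_max = 3.3882 and λ_min = -5.1851.


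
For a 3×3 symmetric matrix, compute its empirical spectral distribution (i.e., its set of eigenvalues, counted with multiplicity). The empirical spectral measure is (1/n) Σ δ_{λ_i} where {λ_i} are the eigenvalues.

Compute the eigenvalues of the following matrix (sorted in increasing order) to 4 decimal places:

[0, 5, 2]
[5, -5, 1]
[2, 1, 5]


Since M is real symmetric, all three eigenvalues are real; they are the roots of det(λI − M) = λ³ − (tr M) λ² + s λ − det M, where s is the sum of the principal 2×2 minors.
tr M = 0 + (-5) + 5 = 0.
s = (0·(-5) − 5²) + (0·5 − 2²) + ((-5)·5 − 1²) = -25 + (-4) + (-26) = -55.
det M (expand along row 1) = 0·(-26) − 5·23 + 2·15 = -85.
Characteristic polynomial: λ³ − 55λ + 85 = 0.
Substitute λ = y + (tr M)/3 = y + 0.000000 to remove the quadratic term: y³ + p·y + q = 0 with p = s − (tr M)²/3 = -55.000000 and q = −2(tr M)³/27 + (tr M)·s/3 − det M = 85.000000.
Three real roots ⇒ use the trigonometric (Viète) form: r = 2√(−p/3) = 8.563488, φ = arccos(3q/(p·r)) = arccos(-0.541411) = 2.142910 rad.
y_k = r·cos(φ/3 − 2πk/3) for k = 0, 1, 2 gives y = 6.470141, 1.623216, -8.093358.
λ_k = y_k + 0.000000 gives λ = 6.4701, 1.6232, -8.0934 (check: the sum is 0.0000 = tr M).

Eigenvalues sorted in increasing order: [-8.0934, 1.6232, 6.4701].


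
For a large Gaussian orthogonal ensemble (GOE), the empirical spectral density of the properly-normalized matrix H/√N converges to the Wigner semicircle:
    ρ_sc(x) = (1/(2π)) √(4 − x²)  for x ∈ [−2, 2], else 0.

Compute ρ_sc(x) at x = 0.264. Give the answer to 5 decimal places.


ρ_sc(x) = (1/(2π)) √(4 − x²). With x = 0.264:
  4 − x² = 4 − (0.264)² = 4 − 0.069696 = 3.930304.
  √(4 − x²) = 1.982499.
  1/(2π) = 0.159155.
  ρ_sc(0.264) = 0.159155 · 1.982499 = 0.315525.

Rounded to 5 decimal places: ρ_sc(0.264) ≈ 0.31552.


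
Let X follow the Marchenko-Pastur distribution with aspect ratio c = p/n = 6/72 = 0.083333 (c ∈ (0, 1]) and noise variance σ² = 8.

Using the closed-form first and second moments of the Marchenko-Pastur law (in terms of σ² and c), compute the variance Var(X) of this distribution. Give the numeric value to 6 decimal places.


Recall the MP moments m_1 = E[X] = σ² and m_2 = E[X²] = σ⁴ (1 + c).
m_1 = E[X] = σ² = 8, so m_1² = 64.
m_2 = E[X²] = σ⁴ (1 + c) = 64 · (1 + 0.083333) = 64 · 1.083333 = 69.333333.
(Note m_2 − m_1² simplifies to c · σ⁴ = 0.083333 · 64.)

Var(X) = m_2 − m_1² = 69.333333 − 64 = 5.333333.


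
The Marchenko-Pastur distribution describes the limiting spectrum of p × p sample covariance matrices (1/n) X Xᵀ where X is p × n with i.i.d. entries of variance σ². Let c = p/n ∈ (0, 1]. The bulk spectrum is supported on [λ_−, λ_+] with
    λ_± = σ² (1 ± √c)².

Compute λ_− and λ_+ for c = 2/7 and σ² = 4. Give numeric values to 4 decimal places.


c = 2/7 = 0.285714; √c = 0.534522.
λ_− = σ² (1 − √c)² = 4 · (1 − 0.534522)² = 4 · (0.465478)² = 0.866677.
λ_+ = σ² (1 + √c)² = 4 · (1 + 0.534522)² = 4 · (1.534522)² = 9.419037.

Rounded to 4 decimal places: λ_− ≈ 0.8667, λ_+ ≈ 9.4190.


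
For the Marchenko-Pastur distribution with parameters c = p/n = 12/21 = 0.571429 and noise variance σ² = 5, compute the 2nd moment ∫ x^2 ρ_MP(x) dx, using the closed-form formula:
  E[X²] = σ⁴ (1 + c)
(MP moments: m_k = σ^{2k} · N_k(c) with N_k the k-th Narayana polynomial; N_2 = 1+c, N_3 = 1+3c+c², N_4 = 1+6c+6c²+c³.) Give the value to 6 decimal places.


E[X²] = σ⁴ (1 + c) (second MP moment). With σ² = 5 (so σ⁴ = 25) and c = 12/21 = 0.571429: E[X²] = 25 · (1 + 0.571429) = 25 · 1.571429.

So E[X^2] = 39.285714.


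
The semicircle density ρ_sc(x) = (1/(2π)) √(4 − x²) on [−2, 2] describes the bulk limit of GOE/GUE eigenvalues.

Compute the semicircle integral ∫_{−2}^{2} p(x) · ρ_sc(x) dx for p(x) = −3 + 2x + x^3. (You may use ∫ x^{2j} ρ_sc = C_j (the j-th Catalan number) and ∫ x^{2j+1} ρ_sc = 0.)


Write p(x) = Σ a_i x^i, split into monomials and integrate each against ρ_sc separately.
Using ∫ x^{2j} ρ_sc = C_j = (1/(j+1)) C(2j, j) (Catalan numbers) and ∫ x^{2j+1} ρ_sc = 0 (odd monomials vanish by symmetry):
  i = 0 (even): a_0 · C_{0} = -3 · 1 = -3
  i = 1 (odd): ∫ x^1 ρ_sc = 0 (vanishes)
  i = 3 (odd): ∫ x^3 ρ_sc = 0 (vanishes)

Summing the contributions: ∫_{−2}^{2} p(x) ρ_sc(x) dx = -3.


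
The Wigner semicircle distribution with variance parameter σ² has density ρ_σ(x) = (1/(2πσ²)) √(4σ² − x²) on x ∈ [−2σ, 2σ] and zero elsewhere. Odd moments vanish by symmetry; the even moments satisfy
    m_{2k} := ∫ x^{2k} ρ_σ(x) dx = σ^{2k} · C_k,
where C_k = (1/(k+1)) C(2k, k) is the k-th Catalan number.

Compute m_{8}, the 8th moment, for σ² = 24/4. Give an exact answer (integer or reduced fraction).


By the scaled semicircle moment identity, m_{2k} = σ^{2k} · C_k with k = 4.
C_4 = (1/(k+1)) · C(2k, k) = (1/5) · C(8, 4) = (1/5) · 70 = 14.
σ^{2k} = (σ²)^k = (24/4)^4 = 1296.

Therefore m_{8} = σ^{8} · C_4 = 1296 · 14 = 18144.


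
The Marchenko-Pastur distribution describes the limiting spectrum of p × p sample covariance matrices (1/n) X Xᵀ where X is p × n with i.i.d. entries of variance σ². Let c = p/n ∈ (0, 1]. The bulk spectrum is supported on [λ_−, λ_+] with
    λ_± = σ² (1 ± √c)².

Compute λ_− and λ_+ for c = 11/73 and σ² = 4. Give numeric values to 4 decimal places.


c = 11/73 = 0.150685; √c = 0.388182.
λ_− = σ² (1 − √c)² = 4 · (1 − 0.388182)² = 4 · (0.611818)² = 1.497287.
λ_+ = σ² (1 + √c)² = 4 · (1 + 0.388182)² = 4 · (1.388182)² = 7.708192.

Rounded to 4 decimal places: λ_− ≈ 1.4973, λ_+ ≈ 7.7082.


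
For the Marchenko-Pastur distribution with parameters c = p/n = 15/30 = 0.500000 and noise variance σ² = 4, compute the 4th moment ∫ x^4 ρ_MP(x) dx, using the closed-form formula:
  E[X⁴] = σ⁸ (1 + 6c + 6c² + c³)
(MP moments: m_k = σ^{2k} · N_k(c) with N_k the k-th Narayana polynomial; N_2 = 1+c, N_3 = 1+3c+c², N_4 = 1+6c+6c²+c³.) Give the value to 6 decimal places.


E[X⁴] = σ⁸ (1 + 6c + 6c² + c³) (fourth MP moment). With σ² = 4 (so σ⁸ = 256) and c = 15/30 = 0.500000: E[X⁴] = 256 · (1 + 6·0.500000 + 6·(0.500000)² + (0.500000)³) = 256 · 5.625000.

So E[X^4] = 1440.000000.


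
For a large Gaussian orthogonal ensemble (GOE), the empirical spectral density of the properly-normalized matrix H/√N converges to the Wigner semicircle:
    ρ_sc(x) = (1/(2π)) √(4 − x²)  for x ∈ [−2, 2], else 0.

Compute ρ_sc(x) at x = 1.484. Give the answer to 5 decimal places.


ρ_sc(x) = (1/(2π)) √(4 − x²). With x = 1.484:
  4 − x² = 4 − (1.484)² = 4 − 2.202256 = 1.797744.
  √(4 − x²) = 1.340800.
  1/(2π) = 0.159155.
  ρ_sc(1.484) = 0.159155 · 1.340800 = 0.213395.

Rounded to 5 decimal places: ρ_sc(1.484) ≈ 0.21339.


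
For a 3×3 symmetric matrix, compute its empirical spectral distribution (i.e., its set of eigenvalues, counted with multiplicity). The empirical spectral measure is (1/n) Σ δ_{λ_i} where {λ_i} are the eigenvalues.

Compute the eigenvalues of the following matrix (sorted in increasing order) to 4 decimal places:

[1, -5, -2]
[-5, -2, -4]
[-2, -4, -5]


Since M is real symmetric, all three eigenvalues are real; they are the roots of det(λI − M) = λ³ − (tr M) λ² + s λ − det M, where s is the sum of the principal 2×2 minors.
tr M = 1 + (-2) + (-5) = -6.
s = (1·(-2) − (-5)²) + (1·(-5) − (-2)²) + ((-2)·(-5) − (-4)²) = -27 + (-9) + (-6) = -42.
det M (expand along row 1) = 1·(-6) − (-5)·17 + (-2)·16 = 47.
Characteristic polynomial: λ³ + 6λ² − 42λ − 47 = 0.
Substitute λ = y + (tr M)/3 = y − 2.000000 to remove the quadratic term: y³ + p·y + q = 0 with p = s − (tr M)²/3 = -54.000000 and q = −2(tr M)³/27 + (tr M)·s/3 − det M = 53.000000.
Three real roots ⇒ use the trigonometric (Viète) form: r = 2√(−p/3) = 8.485281, φ = arccos(3q/(p·r)) = arccos(-0.347006) = 1.925173 rad.
y_k = r·cos(φ/3 − 2πk/3) for k = 0, 1, 2 gives y = 6.797260, 1.000000, -7.797260.
λ_k = y_k − 2.000000 gives λ = 4.7973, -1.0000, -9.7973 (check: the sum is -6.0000 = tr M).

Eigenvalues sorted in increasing order: [-9.7973, -1.0000, 4.7973].


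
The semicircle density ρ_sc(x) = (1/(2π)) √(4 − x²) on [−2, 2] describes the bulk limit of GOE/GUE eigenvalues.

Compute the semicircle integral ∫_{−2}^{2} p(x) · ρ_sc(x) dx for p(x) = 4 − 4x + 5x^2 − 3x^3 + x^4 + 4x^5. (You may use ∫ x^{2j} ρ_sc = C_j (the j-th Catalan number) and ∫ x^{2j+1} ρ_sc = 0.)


Write p(x) = Σ a_i x^i, split into monomials and integrate each against ρ_sc separately.
Using ∫ x^{2j} ρ_sc = C_j = (1/(j+1)) C(2j, j) (Catalan numbers) and ∫ x^{2j+1} ρ_sc = 0 (odd monomials vanish by symmetry):
  i = 0 (even): a_0 · C_{0} = 4 · 1 = 4
  i = 1 (odd): ∫ x^1 ρ_sc = 0 (vanishes)
  i = 2 (even): a_2 · C_{1} = 5 · 1 = 5
  i = 3 (odd): ∫ x^3 ρ_sc = 0 (vanishes)
  i = 4 (even): a_4 · C_{2} = 1 · 2 = 2
  i = 5 (odd): ∫ x^5 ρ_sc = 0 (vanishes)

Summing the contributions: ∫_{−2}^{2} p(x) ρ_sc(x) dx = 4 + 5 + 2 = 11.
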